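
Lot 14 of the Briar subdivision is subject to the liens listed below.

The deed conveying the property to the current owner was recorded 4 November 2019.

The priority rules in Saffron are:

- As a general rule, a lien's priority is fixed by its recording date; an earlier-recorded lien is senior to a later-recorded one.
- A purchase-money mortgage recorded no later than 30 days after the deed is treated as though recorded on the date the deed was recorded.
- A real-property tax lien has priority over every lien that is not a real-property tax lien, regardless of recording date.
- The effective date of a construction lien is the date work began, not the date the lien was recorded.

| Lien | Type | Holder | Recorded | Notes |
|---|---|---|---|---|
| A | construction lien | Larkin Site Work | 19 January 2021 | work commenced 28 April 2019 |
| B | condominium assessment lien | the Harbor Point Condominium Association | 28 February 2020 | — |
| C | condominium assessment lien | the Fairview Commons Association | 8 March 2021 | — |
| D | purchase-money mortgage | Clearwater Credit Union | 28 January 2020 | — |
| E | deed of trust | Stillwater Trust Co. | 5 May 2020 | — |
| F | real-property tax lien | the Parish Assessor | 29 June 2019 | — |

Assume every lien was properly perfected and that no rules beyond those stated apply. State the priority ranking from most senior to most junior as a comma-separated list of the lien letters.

F, A, D, B, E, C

Effective dates: A relates back to 28 April 2019 (work commenced); D was recorded 85 days after the deed — beyond 30 days — so no relation-back applies.
As a real-property tax lien, F is senior to every other lien.
Remaining liens by effective date: A (28 April 2019), D (28 January 2020), B (28 February 2020), E (5 May 2020), C (8 March 2021).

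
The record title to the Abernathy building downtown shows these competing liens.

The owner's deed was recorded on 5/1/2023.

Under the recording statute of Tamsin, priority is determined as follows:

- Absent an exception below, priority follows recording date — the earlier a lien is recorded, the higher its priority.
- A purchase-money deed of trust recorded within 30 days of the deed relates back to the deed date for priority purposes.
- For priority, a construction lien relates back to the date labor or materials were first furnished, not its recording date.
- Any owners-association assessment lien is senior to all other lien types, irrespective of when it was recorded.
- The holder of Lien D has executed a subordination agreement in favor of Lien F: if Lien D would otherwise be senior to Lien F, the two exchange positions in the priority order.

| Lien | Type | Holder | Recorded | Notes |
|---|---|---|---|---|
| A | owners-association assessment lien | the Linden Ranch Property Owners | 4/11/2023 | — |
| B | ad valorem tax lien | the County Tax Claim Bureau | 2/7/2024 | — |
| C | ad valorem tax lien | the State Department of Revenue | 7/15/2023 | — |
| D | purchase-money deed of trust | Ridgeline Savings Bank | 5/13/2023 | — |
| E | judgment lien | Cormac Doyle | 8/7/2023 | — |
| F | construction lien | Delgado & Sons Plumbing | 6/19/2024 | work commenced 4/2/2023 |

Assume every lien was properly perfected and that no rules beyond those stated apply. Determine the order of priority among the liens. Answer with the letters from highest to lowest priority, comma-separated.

A, F, D, C, E, B

Effective dates: D's effective date is the deed date, 5/1/2023; F's effective date is 4/2/2023, when work began.
A is an owners-association assessment lien and takes priority over every other lien.
Remaining liens by effective date: F (4/2/2023), D (5/1/2023), C (7/15/2023), E (8/7/2023), B (2/7/2024).
D already ranks below F; the subordination has no effect.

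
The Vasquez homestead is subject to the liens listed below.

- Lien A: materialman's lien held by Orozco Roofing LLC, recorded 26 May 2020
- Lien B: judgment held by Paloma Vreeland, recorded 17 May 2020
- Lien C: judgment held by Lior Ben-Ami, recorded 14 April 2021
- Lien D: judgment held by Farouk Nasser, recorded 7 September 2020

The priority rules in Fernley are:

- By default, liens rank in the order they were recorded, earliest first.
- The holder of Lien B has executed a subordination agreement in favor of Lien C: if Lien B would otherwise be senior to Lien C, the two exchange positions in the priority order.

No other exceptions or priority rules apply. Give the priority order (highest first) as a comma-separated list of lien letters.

Ordering by effective date: B (17 May 2020), A (26 May 2020), D (7 September 2020), C (14 April 2021).
The subordination applies — B was senior to C — so B and C swap.

C, A, D, B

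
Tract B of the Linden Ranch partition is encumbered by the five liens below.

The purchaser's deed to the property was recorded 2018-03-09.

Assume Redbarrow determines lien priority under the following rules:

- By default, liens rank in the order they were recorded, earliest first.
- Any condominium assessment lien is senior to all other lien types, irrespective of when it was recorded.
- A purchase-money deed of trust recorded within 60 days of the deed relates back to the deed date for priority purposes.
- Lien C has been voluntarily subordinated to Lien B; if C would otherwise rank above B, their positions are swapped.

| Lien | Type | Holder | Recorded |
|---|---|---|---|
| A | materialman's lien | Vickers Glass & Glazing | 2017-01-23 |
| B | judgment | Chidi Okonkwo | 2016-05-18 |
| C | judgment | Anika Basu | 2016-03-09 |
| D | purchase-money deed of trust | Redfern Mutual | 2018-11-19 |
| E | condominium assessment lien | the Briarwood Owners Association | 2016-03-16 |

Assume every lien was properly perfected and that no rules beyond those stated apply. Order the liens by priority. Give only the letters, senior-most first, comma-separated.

Effective dates: D was recorded 255 days after the deed, outside the 60-day window, so it keeps its recording date.
As a condominium assessment lien, E is senior to every other lien.
Remaining liens by effective date: C (2016-03-09), B (2016-05-18), A (2017-01-23), D (2018-11-19).
The subordination applies — C was senior to B — so C and B swap.

E, B, C, A, D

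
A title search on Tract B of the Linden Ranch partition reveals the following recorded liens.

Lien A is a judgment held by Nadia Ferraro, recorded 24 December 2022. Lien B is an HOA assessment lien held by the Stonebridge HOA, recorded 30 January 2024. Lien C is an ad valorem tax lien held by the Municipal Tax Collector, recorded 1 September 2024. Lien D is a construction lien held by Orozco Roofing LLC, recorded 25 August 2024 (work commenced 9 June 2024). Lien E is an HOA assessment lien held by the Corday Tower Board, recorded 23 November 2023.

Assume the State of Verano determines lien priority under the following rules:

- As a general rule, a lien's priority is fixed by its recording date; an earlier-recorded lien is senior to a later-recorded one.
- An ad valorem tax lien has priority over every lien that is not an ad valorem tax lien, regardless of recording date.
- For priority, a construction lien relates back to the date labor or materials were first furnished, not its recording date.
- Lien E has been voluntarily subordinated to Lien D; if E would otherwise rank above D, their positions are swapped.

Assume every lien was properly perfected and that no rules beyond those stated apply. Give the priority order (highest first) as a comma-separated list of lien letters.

Effective dates: D relates back to 9 June 2024 (work commenced).
C is an ad valorem tax lien and takes priority over every other lien.
Ordering the rest by effective date: A (24 December 2022), E (23 November 2023), B (30 January 2024), D (9 June 2024).
The subordination applies — E was senior to D — so E and D swap.

C, A, D, B, E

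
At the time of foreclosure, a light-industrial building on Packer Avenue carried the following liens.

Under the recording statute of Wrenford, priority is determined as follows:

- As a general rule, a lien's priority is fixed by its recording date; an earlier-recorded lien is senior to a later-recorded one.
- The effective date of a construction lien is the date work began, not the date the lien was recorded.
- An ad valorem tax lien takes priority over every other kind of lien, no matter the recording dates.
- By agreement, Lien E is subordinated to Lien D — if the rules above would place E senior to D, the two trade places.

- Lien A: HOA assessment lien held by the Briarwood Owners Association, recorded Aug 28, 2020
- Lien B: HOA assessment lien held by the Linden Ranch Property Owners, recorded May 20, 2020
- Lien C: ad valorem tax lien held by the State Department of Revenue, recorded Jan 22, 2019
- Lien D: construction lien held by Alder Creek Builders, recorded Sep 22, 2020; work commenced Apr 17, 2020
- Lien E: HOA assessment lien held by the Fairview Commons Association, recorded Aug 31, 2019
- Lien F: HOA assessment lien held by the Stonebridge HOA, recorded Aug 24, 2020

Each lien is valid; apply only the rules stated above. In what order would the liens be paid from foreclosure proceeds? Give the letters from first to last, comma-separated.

C, D, E, B, F, A

First, effective dates: D's effective date is Apr 17, 2020, when work began.
C is an ad valorem tax lien, so it outranks all other liens regardless of date.
Among the remaining liens, by effective date: E (Aug 31, 2019), D (Apr 17, 2020), B (May 20, 2020), F (Aug 24, 2020), A (Aug 28, 2020).
E is senior to D before the subordination, so the two trade places.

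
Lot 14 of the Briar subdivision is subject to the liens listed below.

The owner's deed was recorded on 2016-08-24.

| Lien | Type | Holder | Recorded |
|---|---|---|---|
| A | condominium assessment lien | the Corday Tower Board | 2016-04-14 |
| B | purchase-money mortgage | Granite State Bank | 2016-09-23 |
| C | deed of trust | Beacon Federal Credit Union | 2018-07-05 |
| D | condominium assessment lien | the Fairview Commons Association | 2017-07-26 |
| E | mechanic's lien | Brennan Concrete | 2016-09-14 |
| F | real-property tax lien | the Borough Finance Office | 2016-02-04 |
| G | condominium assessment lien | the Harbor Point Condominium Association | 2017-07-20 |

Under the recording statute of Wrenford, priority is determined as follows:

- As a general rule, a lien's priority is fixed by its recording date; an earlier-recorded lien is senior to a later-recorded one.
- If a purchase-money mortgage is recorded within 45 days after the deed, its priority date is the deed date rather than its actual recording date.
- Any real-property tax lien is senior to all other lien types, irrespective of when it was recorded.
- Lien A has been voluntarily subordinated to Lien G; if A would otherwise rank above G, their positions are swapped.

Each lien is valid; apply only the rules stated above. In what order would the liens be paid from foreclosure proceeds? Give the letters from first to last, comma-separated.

Adjusting effective dates: B relates back to the deed date 2016-08-24.
F is a real-property tax lien and takes priority over every other lien.
Remaining liens by effective date: A (2016-04-14), B (2016-08-24), E (2016-09-14), G (2017-07-20), D (2017-07-26), C (2018-07-05).
A is senior to G before the subordination, so the two trade places.

F, G, B, E, A, D, C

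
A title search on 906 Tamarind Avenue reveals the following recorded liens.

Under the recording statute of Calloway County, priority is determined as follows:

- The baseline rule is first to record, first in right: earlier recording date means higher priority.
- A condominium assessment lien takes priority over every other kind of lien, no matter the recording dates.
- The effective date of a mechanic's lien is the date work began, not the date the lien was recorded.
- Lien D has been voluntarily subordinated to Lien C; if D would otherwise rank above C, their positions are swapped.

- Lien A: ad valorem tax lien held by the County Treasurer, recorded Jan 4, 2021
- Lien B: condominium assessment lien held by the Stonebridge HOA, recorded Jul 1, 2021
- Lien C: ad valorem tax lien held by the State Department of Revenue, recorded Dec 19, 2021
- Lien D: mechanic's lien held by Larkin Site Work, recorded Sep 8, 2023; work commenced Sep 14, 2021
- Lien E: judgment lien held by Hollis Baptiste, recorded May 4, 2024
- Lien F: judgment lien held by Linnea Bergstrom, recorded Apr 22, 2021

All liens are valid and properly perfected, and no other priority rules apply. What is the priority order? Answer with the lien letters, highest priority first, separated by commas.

B, A, F, C, D, E

Effective dates after the stated exceptions: D's effective date is Sep 14, 2021, when work began.
As a condominium assessment lien, B is senior to every other lien.
Ordering the rest by effective date: A (Jan 4, 2021), F (Apr 22, 2021), D (Sep 14, 2021), C (Dec 19, 2021), E (May 4, 2024).
D is senior to C before the subordination, so the two trade places.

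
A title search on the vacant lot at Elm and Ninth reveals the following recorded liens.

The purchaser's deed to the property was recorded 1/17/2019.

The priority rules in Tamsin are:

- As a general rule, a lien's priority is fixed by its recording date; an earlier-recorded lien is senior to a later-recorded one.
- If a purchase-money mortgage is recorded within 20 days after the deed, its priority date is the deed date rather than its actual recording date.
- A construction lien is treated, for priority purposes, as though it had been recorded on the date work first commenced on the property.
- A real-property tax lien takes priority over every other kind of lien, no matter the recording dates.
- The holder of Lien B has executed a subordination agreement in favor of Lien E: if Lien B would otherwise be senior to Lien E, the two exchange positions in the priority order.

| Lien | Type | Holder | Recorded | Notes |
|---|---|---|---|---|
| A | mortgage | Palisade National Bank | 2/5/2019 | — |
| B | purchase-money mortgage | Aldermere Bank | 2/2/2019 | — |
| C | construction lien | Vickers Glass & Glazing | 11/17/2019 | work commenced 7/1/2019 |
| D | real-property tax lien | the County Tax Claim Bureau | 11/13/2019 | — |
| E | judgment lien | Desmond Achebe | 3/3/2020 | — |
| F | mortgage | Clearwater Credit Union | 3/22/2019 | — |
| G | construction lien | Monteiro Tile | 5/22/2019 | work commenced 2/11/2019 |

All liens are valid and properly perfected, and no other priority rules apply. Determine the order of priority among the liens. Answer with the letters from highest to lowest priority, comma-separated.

D, E, A, G, F, C, B

Adjusting effective dates: B's effective date is the deed date, 1/17/2019; C relates back to 7/1/2019 (work commenced); G is treated as recorded 2/11/2019, the work-commencement date.
As a real-property tax lien, D is senior to every other lien.
Remaining liens by effective date: B (1/17/2019), A (2/5/2019), G (2/11/2019), F (3/22/2019), C (7/1/2019), E (3/3/2020).
B would otherwise be senior to E, so under the subordination agreement B and E exchange positions.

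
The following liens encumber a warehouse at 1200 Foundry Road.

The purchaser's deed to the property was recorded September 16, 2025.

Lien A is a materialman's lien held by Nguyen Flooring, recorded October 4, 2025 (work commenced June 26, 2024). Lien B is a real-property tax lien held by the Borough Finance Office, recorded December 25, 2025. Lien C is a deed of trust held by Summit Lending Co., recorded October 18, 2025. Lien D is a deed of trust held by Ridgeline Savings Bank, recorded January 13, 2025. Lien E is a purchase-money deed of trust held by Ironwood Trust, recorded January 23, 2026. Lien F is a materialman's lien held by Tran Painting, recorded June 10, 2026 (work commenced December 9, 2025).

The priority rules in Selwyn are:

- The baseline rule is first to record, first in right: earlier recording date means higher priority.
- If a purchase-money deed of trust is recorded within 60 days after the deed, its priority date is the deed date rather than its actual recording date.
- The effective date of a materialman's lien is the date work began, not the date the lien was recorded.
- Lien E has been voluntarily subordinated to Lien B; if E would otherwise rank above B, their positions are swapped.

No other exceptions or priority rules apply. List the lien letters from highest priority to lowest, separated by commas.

Adjusting effective dates: A relates back to June 26, 2024 (work commenced); E was recorded 129 days after the deed — beyond 60 days — so no relation-back applies; F's effective date is December 9, 2025, when work began.
By effective date, earliest first: A (June 26, 2024), D (January 13, 2025), C (October 18, 2025), F (December 9, 2025), B (December 25, 2025), E (January 23, 2026).
E is already junior to B, so the subordination agreement changes nothing.

A, D, C, F, B, E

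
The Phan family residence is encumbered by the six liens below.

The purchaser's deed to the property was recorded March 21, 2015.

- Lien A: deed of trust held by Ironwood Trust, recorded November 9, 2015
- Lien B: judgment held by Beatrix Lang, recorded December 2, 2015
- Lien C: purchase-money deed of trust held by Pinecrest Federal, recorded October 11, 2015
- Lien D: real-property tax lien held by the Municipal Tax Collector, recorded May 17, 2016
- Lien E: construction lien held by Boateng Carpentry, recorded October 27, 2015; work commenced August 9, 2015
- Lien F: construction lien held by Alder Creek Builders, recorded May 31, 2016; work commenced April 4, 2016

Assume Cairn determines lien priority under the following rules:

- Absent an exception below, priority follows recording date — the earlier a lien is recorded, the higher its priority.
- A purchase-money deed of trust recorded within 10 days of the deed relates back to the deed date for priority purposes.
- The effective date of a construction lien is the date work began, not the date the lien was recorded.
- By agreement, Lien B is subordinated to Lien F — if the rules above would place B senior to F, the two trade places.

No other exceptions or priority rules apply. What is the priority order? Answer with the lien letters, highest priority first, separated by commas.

E, C, A, F, B, D

Effective dates after the stated exceptions: C was recorded 204 days after the deed — beyond 10 days — so no relation-back applies; E relates back to August 9, 2015 (work commenced); F is treated as recorded April 4, 2016, the work-commencement date.
By effective date: E (August 9, 2015), C (October 11, 2015), A (November 9, 2015), B (December 2, 2015), F (April 4, 2016), D (May 17, 2016).
The subordination applies — B was senior to F — so B and F swap.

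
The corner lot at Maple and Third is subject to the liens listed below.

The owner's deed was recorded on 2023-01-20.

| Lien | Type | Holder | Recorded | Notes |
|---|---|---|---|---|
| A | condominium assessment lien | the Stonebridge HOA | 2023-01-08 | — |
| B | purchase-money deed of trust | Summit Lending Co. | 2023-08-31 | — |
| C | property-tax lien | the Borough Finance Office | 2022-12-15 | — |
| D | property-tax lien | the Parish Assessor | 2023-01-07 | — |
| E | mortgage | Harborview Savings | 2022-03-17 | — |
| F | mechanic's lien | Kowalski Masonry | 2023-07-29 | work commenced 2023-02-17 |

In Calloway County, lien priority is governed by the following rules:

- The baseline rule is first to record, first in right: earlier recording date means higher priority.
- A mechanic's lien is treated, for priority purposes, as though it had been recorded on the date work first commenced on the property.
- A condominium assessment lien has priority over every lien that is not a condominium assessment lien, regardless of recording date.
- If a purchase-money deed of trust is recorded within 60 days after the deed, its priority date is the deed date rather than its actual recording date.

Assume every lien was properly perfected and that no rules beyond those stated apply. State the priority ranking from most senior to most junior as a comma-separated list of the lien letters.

Effective dates: B missed the 60-day window (223 days after the deed), so its recording date stands; F is treated as recorded 2023-02-17, the work-commencement date.
A is a condominium assessment lien and takes priority over every other lien.
The other liens, earliest effective date first: E (2022-03-17), C (2022-12-15), D (2023-01-07), F (2023-02-17), B (2023-08-31).

A, E, C, D, F, B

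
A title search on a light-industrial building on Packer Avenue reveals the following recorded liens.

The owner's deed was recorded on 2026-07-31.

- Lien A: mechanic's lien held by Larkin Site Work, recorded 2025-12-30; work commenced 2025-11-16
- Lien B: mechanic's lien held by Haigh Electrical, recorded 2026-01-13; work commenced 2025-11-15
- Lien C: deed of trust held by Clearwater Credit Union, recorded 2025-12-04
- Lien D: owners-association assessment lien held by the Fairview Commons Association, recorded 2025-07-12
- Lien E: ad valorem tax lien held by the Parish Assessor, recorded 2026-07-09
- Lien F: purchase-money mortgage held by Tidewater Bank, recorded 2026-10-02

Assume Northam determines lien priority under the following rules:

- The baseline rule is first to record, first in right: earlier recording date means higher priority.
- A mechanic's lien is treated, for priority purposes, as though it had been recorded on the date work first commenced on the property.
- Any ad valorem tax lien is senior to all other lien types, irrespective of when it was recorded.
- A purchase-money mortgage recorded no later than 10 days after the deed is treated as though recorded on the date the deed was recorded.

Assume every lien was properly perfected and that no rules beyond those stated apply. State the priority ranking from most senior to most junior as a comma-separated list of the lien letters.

E, D, B, A, C, F

First, effective dates: A is treated as recorded 2025-11-16, the work-commencement date; B's effective date is 2025-11-15, when work began; F was recorded 63 days after the deed, outside the 10-day window, so it keeps its recording date.
E, as an ad valorem tax lien, has superpriority and ranks first.
Among the remaining liens, by effective date: D (2025-07-12), B (2025-11-15), A (2025-11-16), C (2025-12-04), F (2026-10-02).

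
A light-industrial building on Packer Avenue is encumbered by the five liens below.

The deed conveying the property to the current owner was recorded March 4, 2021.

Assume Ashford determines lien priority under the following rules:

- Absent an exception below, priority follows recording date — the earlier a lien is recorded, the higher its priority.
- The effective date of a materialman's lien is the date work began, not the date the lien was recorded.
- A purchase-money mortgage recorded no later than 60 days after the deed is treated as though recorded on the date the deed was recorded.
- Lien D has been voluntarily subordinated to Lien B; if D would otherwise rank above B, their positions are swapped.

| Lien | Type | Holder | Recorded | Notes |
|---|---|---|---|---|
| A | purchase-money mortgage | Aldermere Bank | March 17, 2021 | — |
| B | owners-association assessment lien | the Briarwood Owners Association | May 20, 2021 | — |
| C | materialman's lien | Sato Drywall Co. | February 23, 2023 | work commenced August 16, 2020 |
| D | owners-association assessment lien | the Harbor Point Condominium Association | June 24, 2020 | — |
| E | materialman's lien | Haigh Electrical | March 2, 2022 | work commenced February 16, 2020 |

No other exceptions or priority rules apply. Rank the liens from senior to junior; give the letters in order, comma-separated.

E, B, C, A, D

Effective dates after the stated exceptions: A's effective date is the deed date, March 4, 2021; C relates back to August 16, 2020 (work commenced); E's effective date is February 16, 2020, when work began.
Sorted by effective date: E (February 16, 2020), D (June 24, 2020), C (August 16, 2020), A (March 4, 2021), B (May 20, 2021).
The subordination applies — D was senior to B — so D and B swap.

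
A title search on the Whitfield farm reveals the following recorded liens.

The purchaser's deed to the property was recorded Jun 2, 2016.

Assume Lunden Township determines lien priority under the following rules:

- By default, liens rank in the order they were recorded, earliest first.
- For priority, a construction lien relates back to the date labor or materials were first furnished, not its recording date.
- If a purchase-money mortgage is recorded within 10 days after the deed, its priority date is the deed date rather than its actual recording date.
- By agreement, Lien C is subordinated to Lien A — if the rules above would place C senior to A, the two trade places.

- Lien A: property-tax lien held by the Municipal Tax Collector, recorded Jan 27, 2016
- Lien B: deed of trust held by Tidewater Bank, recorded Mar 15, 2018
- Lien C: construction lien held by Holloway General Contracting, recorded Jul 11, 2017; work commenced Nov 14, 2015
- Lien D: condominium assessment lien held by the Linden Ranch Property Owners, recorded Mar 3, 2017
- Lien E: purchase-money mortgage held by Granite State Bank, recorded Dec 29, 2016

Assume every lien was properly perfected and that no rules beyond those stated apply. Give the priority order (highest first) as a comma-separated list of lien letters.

Effective dates after the stated exceptions: C is treated as recorded Nov 14, 2015, the work-commencement date; E was recorded 210 days after the deed, outside the 10-day window, so it keeps its recording date.
Sorted by effective date: C (Nov 14, 2015), A (Jan 27, 2016), E (Dec 29, 2016), D (Mar 3, 2017), B (Mar 15, 2018).
C would otherwise be senior to A, so under the subordination agreement C and A exchange positions.

A, C, E, D, B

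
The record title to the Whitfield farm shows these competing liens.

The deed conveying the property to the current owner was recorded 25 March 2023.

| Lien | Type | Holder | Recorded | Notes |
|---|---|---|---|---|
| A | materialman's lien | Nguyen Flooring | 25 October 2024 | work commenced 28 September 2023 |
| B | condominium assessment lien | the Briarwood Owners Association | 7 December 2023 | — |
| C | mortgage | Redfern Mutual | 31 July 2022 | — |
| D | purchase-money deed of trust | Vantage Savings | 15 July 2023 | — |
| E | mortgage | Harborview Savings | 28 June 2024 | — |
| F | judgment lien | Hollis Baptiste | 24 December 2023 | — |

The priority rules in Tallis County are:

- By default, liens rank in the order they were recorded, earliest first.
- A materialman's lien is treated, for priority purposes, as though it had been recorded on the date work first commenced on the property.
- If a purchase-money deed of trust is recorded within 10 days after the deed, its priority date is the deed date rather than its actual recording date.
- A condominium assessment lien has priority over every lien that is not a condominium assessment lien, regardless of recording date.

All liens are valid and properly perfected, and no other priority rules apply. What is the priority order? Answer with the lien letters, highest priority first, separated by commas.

Effective dates after the stated exceptions: A relates back to 28 September 2023 (work commenced); D was recorded 112 days after the deed, outside the 10-day window, so it keeps its recording date.
B, as a condominium assessment lien, has superpriority and ranks first.
The other liens, earliest effective date first: C (31 July 2022), D (15 July 2023), A (28 September 2023), F (24 December 2023), E (28 June 2024).

B, C, D, A, F, E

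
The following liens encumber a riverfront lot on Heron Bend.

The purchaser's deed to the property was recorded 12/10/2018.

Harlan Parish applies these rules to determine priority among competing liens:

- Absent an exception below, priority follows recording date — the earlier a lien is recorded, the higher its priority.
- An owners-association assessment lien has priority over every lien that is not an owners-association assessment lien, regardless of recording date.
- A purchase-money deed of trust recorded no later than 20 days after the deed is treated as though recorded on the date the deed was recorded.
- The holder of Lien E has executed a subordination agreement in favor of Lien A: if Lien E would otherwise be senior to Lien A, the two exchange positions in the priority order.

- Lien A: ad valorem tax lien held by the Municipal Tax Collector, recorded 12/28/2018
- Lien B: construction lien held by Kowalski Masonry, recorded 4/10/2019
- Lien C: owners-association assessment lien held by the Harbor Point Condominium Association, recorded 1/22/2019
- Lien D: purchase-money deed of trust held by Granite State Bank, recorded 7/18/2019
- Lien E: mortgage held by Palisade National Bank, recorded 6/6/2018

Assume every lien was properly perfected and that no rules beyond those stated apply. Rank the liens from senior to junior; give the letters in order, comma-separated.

First, effective dates: D was recorded 220 days after the deed, outside the 20-day window, so it keeps its recording date.
C, as an owners-association assessment lien, has superpriority and ranks first.
Ordering the rest by effective date: E (6/6/2018), A (12/28/2018), B (4/10/2019), D (7/18/2019).
Because E would otherwise rank above A, the subordination swaps them.

C, A, E, B, D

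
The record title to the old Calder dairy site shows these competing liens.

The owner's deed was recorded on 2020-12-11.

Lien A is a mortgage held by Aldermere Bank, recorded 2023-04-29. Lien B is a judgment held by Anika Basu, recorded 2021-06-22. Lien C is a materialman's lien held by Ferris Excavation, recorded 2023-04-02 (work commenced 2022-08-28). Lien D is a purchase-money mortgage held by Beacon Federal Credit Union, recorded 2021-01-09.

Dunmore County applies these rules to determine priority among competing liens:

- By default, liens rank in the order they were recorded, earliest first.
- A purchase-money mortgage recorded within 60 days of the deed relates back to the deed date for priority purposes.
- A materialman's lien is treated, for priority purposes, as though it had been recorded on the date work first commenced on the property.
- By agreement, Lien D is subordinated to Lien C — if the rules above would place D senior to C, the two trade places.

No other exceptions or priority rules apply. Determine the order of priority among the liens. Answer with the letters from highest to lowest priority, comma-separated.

C, B, D, A

First, effective dates: C's effective date is 2022-08-28, when work began; D's effective date is the deed date, 2020-12-11.
By effective date: D (2020-12-11), B (2021-06-22), C (2022-08-28), A (2023-04-29).
The subordination applies — D was senior to C — so D and C swap.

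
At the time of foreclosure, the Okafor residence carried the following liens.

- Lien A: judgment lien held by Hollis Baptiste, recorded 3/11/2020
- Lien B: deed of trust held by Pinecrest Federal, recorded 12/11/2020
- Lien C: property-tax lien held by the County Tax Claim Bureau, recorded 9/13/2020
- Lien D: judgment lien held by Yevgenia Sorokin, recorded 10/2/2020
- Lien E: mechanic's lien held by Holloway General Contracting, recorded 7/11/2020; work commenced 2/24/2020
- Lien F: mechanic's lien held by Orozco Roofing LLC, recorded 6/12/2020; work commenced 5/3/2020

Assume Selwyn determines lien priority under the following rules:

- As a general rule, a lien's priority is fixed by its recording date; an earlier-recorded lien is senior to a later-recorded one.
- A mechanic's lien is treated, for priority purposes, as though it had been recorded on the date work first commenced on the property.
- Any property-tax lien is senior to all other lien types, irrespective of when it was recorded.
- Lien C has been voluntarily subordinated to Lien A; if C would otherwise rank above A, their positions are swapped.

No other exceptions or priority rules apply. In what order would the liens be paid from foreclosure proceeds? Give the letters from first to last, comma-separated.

First, effective dates: E is treated as recorded 2/24/2020, the work-commencement date; F's effective date is 5/3/2020, when work began.
As a property-tax lien, C is senior to every other lien.
Ordering the rest by effective date: E (2/24/2020), A (3/11/2020), F (5/3/2020), D (10/2/2020), B (12/11/2020).
The subordination applies — C was senior to A — so C and A swap.

A, E, C, F, D, B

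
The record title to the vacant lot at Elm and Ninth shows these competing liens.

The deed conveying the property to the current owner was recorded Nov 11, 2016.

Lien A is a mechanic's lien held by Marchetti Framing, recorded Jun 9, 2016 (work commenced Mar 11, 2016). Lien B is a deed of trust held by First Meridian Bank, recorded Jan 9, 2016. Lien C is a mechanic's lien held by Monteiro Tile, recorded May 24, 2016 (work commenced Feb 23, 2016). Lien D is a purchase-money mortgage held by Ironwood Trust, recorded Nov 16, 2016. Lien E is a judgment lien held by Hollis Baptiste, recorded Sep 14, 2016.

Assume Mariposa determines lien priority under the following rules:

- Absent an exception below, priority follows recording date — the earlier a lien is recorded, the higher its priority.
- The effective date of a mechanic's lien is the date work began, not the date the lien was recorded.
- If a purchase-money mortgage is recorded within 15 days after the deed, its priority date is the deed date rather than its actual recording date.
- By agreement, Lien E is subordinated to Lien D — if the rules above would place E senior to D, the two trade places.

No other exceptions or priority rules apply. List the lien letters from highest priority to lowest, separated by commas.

Adjusting effective dates: A's effective date is Mar 11, 2016, when work began; C relates back to Feb 23, 2016 (work commenced); D's effective date is the deed date, Nov 11, 2016.
Sorted by effective date: B (Jan 9, 2016), C (Feb 23, 2016), A (Mar 11, 2016), E (Sep 14, 2016), D (Nov 11, 2016).
E is senior to D before the subordination, so the two trade places.

B, C, A, D, E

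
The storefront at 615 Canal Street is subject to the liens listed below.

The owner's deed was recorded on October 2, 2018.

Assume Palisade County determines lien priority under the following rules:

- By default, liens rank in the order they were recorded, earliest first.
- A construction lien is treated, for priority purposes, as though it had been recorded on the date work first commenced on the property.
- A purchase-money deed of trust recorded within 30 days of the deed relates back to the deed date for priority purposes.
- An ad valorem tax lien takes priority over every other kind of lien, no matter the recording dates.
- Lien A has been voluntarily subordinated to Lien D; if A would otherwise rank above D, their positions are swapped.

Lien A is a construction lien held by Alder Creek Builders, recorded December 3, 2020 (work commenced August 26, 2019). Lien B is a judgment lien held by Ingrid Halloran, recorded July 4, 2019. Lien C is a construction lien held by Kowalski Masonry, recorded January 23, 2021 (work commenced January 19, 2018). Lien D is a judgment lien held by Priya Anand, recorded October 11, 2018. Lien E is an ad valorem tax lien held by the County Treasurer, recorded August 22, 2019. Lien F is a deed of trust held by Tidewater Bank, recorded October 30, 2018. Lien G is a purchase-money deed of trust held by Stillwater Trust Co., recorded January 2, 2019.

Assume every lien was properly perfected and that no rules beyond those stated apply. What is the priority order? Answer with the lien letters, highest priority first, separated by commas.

First, effective dates: A is treated as recorded August 26, 2019, the work-commencement date; C is treated as recorded January 19, 2018, the work-commencement date; G was recorded 92 days after the deed, outside the 30-day window, so it keeps its recording date.
As an ad valorem tax lien, E is senior to every other lien.
Ordering the rest by effective date: C (January 19, 2018), D (October 11, 2018), F (October 30, 2018), G (January 2, 2019), B (July 4, 2019), A (August 26, 2019).
Since A is not senior to D, the subordination leaves the order unchanged.

E, C, D, F, G, B, A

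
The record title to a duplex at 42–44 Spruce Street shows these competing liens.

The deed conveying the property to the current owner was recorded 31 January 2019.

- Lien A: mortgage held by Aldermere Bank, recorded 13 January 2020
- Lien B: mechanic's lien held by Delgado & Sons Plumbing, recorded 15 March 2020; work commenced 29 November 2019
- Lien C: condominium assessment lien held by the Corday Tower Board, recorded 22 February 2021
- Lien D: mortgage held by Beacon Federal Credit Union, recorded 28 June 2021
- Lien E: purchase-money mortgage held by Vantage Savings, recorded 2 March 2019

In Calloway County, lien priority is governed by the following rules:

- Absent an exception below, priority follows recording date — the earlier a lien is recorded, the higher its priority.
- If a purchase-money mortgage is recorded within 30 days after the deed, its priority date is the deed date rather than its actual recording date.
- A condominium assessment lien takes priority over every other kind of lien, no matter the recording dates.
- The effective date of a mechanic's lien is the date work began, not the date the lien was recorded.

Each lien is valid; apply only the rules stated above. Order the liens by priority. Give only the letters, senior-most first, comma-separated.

C, E, B, A, D

Adjusting effective dates: B's effective date is 29 November 2019, when work began; E relates back to the deed date 31 January 2019.
C, as a condominium assessment lien, has superpriority and ranks first.
Ordering the rest by effective date: E (31 January 2019), B (29 November 2019), A (13 January 2020), D (28 June 2021).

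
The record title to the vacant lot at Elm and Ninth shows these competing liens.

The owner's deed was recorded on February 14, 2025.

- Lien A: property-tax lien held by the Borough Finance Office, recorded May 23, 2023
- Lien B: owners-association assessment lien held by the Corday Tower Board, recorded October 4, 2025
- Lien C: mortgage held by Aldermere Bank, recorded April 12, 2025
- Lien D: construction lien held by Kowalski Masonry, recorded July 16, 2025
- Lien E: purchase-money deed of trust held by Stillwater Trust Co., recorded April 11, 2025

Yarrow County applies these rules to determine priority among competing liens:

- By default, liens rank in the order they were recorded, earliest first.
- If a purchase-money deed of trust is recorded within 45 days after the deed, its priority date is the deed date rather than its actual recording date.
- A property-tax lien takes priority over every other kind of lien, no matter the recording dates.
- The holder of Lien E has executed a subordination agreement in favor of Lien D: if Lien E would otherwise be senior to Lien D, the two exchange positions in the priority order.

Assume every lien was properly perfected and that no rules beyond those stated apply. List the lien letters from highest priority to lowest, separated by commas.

A, D, C, E, B

Effective dates: E missed the 45-day window (56 days after the deed), so its recording date stands.
A is a property-tax lien and takes priority over every other lien.
Remaining liens by effective date: E (April 11, 2025), C (April 12, 2025), D (July 16, 2025), B (October 4, 2025).
Because E would otherwise rank above D, the subordination swaps them.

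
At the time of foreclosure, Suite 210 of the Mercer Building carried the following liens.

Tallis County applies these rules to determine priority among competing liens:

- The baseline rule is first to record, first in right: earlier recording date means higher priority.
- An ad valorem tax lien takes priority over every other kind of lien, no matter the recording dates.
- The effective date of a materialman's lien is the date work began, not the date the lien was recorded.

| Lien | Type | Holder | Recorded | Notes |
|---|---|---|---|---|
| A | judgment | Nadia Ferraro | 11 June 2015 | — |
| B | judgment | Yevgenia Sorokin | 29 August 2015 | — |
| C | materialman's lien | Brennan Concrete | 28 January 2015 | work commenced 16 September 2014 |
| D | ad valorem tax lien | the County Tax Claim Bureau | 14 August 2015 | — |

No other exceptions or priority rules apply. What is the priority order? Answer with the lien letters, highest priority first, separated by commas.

Adjusting effective dates: C is treated as recorded 16 September 2014, the work-commencement date.
As an ad valorem tax lien, D is senior to every other lien.
Ordering the rest by effective date: C (16 September 2014), A (11 June 2015), B (29 August 2015).

D, C, A, B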